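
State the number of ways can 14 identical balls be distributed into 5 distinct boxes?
C(14+5-1, 5-1) = C(18, 4) = 3,060.
Final answer: 3,060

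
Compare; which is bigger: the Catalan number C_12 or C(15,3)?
C_12

Reasoning: C_12 = C(24,12)/(12+1) = 2,704,156/13 = 208,012; C(15,3) = 455.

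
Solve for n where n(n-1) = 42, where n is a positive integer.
7

n² − n − 42 = 0, so n = (1 ± √(1 + 4·42))/2 = (1 ± √169)/2 = (1 ± 13)/2, i.e. n = 7 or n = -6. Taking the positive root, n = 7 (check: 7×6 = 42).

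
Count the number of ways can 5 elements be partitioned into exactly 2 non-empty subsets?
15

Working:
This equals S(5,2), the Stirling number of the 2nd kind.
Using the Stirling recurrence: S(n,k) = k·S(n-1,k) + S(n-1,k-1)
S(5,2) = 2·S(4,2) + S(4,1)
         = 2·7 + 1
         = 14 + 1
         = 15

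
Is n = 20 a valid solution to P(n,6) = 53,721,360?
P(20,6) = 20·19·18·17·16·15 = 27,907,200, which does not equal 53,721,360.
Final answer: No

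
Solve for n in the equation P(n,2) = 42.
7

Solution: P(n,2) = n(n−1) is increasing in n; n(n−1) ≈ (n−0.5)^2 = 42 gives n ≈ 7.0. Check: P(5,2) = 20, P(6,2) = 30, P(7,2) = 42 ✓. So n = 7.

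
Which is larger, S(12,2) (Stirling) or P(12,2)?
S(12,2)

Reasoning: S(12,2) = 2·S(11,2) + S(11,1) = 2·1,023 + 1 = 2,047; P(12,2) = 132.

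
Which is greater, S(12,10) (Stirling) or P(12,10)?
S(12,10) = 10·S(11,10) + S(11,9) = 10·55 + 1,155 = 1,705; P(12,10) = 239,500,800.
Final answer: P(12,10)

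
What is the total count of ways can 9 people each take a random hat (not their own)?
133,496

Explanation: Using D(n) = (n-1)[D(n-1) + D(n-2)]:
D(9) = (9-1) × [D(8) + D(7)]
      = 8 × [14833 + 1854]
      = 8 × 16687
      = 133,496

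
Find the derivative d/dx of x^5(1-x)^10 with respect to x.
Product rule: 5x^{4}(1-x)^{10} + x^5·(-10)(1-x)^{9}.

Answer: 5x^4(1-x)^10 - 10x^5(1-x)^9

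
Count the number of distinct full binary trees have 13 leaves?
Using the Catalan number formula: C_n = C(2n, n) / (n+1)
C_12 = C(24, 12) / (12+1)
     = 2704156 / 13
     = 208,012
Final answer: 208,012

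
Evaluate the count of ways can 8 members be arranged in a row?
40,320

Working:
Arrangements of 8 distinct objects: 8! = 40,320.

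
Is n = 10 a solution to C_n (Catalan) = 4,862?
No

Solution: C_10 = C(20,10)/(10+1) = 184,756/11 = 16,796, which does not equal 4,862.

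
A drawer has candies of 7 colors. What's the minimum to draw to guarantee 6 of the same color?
36

Solution: Worst case: 5 of each = 35. One more: 36.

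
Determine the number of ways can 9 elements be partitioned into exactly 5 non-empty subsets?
This equals S(9,5), the Stirling number of the 2nd kind.
Using the Stirling recurrence: S(n,k) = k·S(n-1,k) + S(n-1,k-1)
S(9,5) = 5·S(8,5) + S(8,4)
         = 5·1050 + 1701
         = 5250 + 1701
         = 6,951
Final answer: 6,951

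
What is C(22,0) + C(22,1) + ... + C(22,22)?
Sum of binomial coefficients = 2^22 = 4,194,304.
Final answer: 4,194,304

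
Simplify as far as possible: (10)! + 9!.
3,991,680

Solution: (10)! + 9! = (10)·9! + 9! = (10+1)·9! = 11·9! = 3,991,680.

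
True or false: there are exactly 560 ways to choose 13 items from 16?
True

Reasoning: C(16,13) = 560.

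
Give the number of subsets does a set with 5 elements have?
32

Each element can be included or excluded: 2^5 = 32.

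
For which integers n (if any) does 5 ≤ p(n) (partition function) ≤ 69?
Tabulating p(n) via p(n) = p(n−1) + p(n−2) − p(n−5) − p(n−7) + …: p(3)=3; p(4)=5; p(5)=7; p(6)=11; p(7)=15; p(8)=22; p(9)=30; p(10)=42; p(11)=56; p(12)=77. So valid n = 4, 5, 6, 7, 8, 9, 10, 11.

Answer: 4, 5, 6, 7, 8, 9, 10, 11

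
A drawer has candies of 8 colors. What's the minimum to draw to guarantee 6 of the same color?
41
Worst case: 5 of each = 40. One more: 41.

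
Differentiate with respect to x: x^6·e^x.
(6x^5 + x^6)e^x

Product rule: d/dx[x^6]·e^x + x^6·d/dx[e^x] = 6x^{5}e^x + x^6e^x.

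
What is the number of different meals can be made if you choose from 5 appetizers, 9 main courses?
By the multiplication principle: 5 × 9 = 45.
Final answer: 45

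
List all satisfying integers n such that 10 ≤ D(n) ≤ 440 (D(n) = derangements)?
Using D(n) = (n−1)[D(n−1) + D(n−2)] with D(1)=0, D(2)=1: D(4)=9; D(5)=44; D(6)=265; D(7)=1,854. So valid n = 5, 6.

Answer: 5, 6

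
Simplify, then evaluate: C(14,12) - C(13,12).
C(14,12) - C(13,12) = C(13,11) = 78.

Answer: 78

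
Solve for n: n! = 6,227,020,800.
13

Solution: n! is strictly increasing. 11! = 39,916,800, 12! = 479,001,600, 13! = 6,227,020,800 ✓. So n = 13.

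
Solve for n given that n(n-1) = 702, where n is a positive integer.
27

Reasoning: n² − n − 702 = 0, so n = (1 ± √(1 + 4·702))/2 = (1 ± √2,809)/2 = (1 ± 53)/2, i.e. n = 27 or n = -26. Taking the positive root, n = 27 (check: 27×26 = 702).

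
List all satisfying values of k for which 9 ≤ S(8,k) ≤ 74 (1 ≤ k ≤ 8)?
S(8,1)=1; S(8,2)=127; S(8,3)=966; S(8,4)=1,701; S(8,5)=1,050; S(8,6)=266; S(8,7)=28; S(8,8)=1. So valid k = 7.
Final answer: 7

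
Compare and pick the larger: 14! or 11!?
14!

Working:
14!=87,178,291,200, 11!=39,916,800. 14! > 11!.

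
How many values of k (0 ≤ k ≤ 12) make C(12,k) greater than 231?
Row 12 is unimodal and symmetric about k=12/2. C(12,3)=220 ≤ 231; C(12,4)=495 > 231; by symmetry C(12,k) > 231 for k = 4..8. That's 8 - 4 + 1 = 5 values.
Final answer: 5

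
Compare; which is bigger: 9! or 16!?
16!

Explanation: 9!=362,880, 16!=20,922,789,888,000. 16! > 9!.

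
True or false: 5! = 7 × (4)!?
False

Solution: 5! = 5 × 4! = 120, but 7 × 4! = 168.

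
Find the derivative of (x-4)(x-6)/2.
d/dx[(x-4)(x-6)] = (x-6) + (x-4) = 2x - 10. Dividing by 2 gives (2x - 10)/2.
Final answer: (2x - 10)/2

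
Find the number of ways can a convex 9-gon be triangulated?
429

Explanation: Using the Catalan number formula: C_n = C(2n, n) / (n+1)
C_7 = C(14, 7) / (7+1)
     = 3432 / 8
     = 429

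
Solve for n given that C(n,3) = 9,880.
40

Solution: C(n,3) = n(n−1)(n−2)/3! is increasing in n, and n(n−1)(n−2) = 3!·9,880 = 59,280 ≈ (n−1)^3 gives n ≈ 40.0. Check: C(38,3) = 8,436, C(39,3) = 9,139, C(40,3) = 9,880 ✓. So n = 40.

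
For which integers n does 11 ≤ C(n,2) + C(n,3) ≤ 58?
5, 6, 7

Explanation: C(4,2)+C(4,3)=10; C(5,2)+C(5,3)=20; C(6,2)+C(6,3)=35; C(7,2)+C(7,3)=56; C(8,2)+C(8,3)=84. So valid n = 5, 6, 7.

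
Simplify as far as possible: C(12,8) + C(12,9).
715
By Pascal's identity: C(13,9) = 715.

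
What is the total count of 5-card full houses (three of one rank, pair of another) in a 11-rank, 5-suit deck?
11,000

Working:
Triple rank: 11. Triple suits: C(5,3)=10. Pair rank: 10. Pair suits: C(5,2)=10. Total: 11,000.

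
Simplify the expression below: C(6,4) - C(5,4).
10
C(6,4) - C(5,4) = C(5,3) = 10.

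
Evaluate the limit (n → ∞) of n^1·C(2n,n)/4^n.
C(2n,n) ~ 4^n/√(πn), so n^1·C(2n,n)/4^n ~ n^(1 − 1/2)/√π → ∞.
Final answer: ∞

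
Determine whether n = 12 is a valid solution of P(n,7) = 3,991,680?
Yes

P(12,7) = 12·11·10·9·8·7·6 = 3,991,680, which equals 3,991,680.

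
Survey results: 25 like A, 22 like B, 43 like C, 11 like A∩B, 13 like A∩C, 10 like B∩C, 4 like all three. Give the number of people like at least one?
60

Explanation: |A∪B∪C| = 25+22+43-11-13-10+4 = 60.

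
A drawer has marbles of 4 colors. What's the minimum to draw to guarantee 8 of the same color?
29

Explanation: Worst case: 7 of each = 28. One more: 29.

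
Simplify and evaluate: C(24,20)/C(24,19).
1/4

Reasoning: C(n,k+1)/C(n,k) = (n−k)/(k+1). Here (24−19)/(19+1) = 5/20 = 1/4.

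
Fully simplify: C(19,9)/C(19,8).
11/9

Reasoning: C(n,k+1)/C(n,k) = (n−k)/(k+1). Here (19−8)/(8+1) = 11/9 = 11/9.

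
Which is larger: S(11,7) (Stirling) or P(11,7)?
P(11,7)

Solution: S(11,7) = 7·S(10,7) + S(10,6) = 7·5,880 + 22,827 = 63,987; P(11,7) = 1,663,200.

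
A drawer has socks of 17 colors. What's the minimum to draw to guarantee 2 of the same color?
18
Worst case: 1 of each = 17. One more: 18.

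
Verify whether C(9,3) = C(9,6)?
True

Symmetry C(n,k) = C(n,n-k): C(9,3) = 84 and C(9,6) = 84. Both sides agree, so the statement holds.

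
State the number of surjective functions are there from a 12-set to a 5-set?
Onto functions = 5! × S(12,5)
First compute S(12,5) via recurrence:
Using the Stirling recurrence: S(n,k) = k·S(n-1,k) + S(n-1,k-1)
S(12,5) = 5·S(11,5) + S(11,4)
         = 5·246730 + 145750
         = 1233650 + 145750
         = 1,379,400
Then: 120 × 1379400 = 165,528,000
Final answer: 165,528,000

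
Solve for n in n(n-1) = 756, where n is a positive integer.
28

Reasoning: n² − n − 756 = 0, so n = (1 ± √(1 + 4·756))/2 = (1 ± √3,025)/2 = (1 ± 55)/2, i.e. n = 28 or n = -27. Taking the positive root, n = 28 (check: 28×27 = 756).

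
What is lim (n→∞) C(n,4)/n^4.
C(n,4) ≈ n^4/4! for large n. Limit = 1/4! = 1/24.
Final answer: 1/24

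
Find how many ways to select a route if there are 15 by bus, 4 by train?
By the addition principle: 15 + 4 = 19.
Final answer: 19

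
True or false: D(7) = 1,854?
Derangements of 7 elements: D(7) = (7-1)·[D(6) + D(5)] = 6·[265 + 44] = 1,854.

Answer: True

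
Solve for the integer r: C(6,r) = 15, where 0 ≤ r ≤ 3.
2

Explanation: C(6,r) is increasing for 0 ≤ r ≤ 3. Stepping up (C(6,r+1) = C(6,r)·(6−r)/(r+1)): C(6,1) = 6, C(6,2) = 15 ✓. So r = 2.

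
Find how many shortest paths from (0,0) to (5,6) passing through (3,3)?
200

Explanation: To (3,3): C(6,3)=20. From there: C(5,2)=10. Total: 200.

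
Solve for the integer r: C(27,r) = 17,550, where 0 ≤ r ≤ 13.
4
C(27,r) is increasing for 0 ≤ r ≤ 13. Stepping up (C(27,r+1) = C(27,r)·(27−r)/(r+1)): C(27,1) = 27, C(27,2) = 351, C(27,3) = 2,925, C(27,4) = 17,550 ✓. So r = 4.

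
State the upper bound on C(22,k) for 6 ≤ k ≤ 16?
C(22,k) is maximised at the centre of the row: C(22,11) = 705,432.

Answer: 705,432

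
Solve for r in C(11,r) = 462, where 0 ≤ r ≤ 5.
5

Explanation: C(11,r) is increasing for 0 ≤ r ≤ 5. Stepping up (C(11,r+1) = C(11,r)·(11−r)/(r+1)): C(11,1) = 11, C(11,2) = 55, C(11,3) = 165, C(11,4) = 330, C(11,5) = 462 ✓. So r = 5.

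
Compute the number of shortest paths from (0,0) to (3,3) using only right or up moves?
20

Choose 3 rights from 6 moves: C(6,3) = 20.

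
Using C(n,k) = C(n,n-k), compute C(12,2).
66

Reasoning: C(12,2) = C(12,10) = 66.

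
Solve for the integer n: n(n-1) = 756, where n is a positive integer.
n² − n − 756 = 0, so n = (1 ± √(1 + 4·756))/2 = (1 ± √3,025)/2 = (1 ± 55)/2, i.e. n = 28 or n = -27. Taking the positive root, n = 28 (check: 28×27 = 756).

Answer: 28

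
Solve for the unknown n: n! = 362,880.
9

Explanation: n! is strictly increasing. 7! = 5,040, 8! = 40,320, 9! = 362,880 ✓. So n = 9.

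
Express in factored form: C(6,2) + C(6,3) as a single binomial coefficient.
By Pascal's identity: C(6,2) + C(6,3) = C(7,3) = 35.
Final answer: C(7,3)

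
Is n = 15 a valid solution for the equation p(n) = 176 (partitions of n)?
Yes

Explanation: Pentagonal recurrence p(n) = p(n−1) + p(n−2) − p(n−5) − p(n−7) + …: p(15) = p(14) + p(13) − p(10) − p(8) + p(3) + p(0) = 135 + 101 − 42 − 22 + 3 + 1 = 176, which equals 176.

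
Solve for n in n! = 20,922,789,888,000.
16

Explanation: n! is strictly increasing. 14! = 87,178,291,200, 15! = 1,307,674,368,000, 16! = 20,922,789,888,000 ✓. So n = 16.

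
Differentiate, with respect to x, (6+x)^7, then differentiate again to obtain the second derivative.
42(6+x)^5
First derivative: 7(6+x)^{6}. Second derivative: 7·6·(6+x)^{5} = 42(6+x)^{5}.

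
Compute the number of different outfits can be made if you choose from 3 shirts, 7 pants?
21

Reasoning: By the multiplication principle: 3 × 7 = 21.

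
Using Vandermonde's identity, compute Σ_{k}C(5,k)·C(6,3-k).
165

Working:
= C(5+6,3) = C(11,3) = 165.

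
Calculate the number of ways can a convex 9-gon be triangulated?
Using the Catalan number formula: C_n = C(2n, n) / (n+1)
C_7 = C(14, 7) / (7+1)
     = 3432 / 8
     = 429

Answer: 429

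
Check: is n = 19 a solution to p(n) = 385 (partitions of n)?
No

Solution: Pentagonal recurrence p(n) = p(n−1) + p(n−2) − p(n−5) − p(n−7) + …: p(19) = p(18) + p(17) − p(14) − p(12) + p(7) + p(4) = 385 + 297 − 135 − 77 + 15 + 5 = 490, which does not equal 385.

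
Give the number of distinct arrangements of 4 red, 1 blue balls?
Multinomial: 5!/(4! × 1!) = 5.

Answer: 5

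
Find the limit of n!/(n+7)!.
0

Working:
n!/(n+7)! = 1/[(n+1)(n+2)···(n+7)] → 0 as n → ∞.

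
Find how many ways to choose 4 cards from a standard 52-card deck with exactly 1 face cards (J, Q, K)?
118,560

Solution: 12 face cards and 40 non-face cards: C(12,1) × C(40,3) = 12 × 9,880 = 118,560.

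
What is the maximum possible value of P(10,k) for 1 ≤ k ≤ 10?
3,628,800
P(10,k) increases in k, so maximum at k = 10: 10! = 3,628,800.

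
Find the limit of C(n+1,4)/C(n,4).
1

Both numerator and denominator grow as n^4/4! for large n, so the ratio → 1.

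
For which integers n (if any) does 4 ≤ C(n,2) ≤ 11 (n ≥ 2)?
4, 5

Solution: C(3,2)=3; C(4,2)=6; C(5,2)=10; C(6,2)=15. So valid n = 4, 5.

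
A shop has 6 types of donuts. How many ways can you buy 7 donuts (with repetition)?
792

Stars and bars: C(7+6-1, 7) = C(12, 7) = 792.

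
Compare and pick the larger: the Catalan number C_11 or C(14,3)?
C_11

Working:
C_11 = C(22,11)/(11+1) = 705,432/12 = 58,786; C(14,3) = 364.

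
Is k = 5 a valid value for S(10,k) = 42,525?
Yes

S(10,5) = 5·S(9,5) + S(9,4) = 5·6,951 + 7,770 = 42,525, which equals 42,525.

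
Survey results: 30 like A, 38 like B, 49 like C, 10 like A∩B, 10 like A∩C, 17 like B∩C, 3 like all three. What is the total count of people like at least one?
|A∪B∪C| = 30+38+49-10-10-17+3 = 83.
Final answer: 83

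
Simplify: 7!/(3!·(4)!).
This is C(7,3) = 35.

Answer: 35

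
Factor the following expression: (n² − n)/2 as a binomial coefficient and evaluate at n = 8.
C(n,2); C(8,2) = 28

Reasoning: (n² − n)/2 = n(n−1)/2 = C(n,2). At n = 8: C(8,2) = 28.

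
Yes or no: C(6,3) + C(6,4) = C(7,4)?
Pascal's identity: LHS = 20 + 15 = 35; RHS = C(7,4) = 35. Both sides agree, so the statement holds.
Final answer: Yes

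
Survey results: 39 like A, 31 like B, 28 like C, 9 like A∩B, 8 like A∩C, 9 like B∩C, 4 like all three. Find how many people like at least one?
|A∪B∪C| = 39+31+28-9-8-9+4 = 76.
Final answer: 76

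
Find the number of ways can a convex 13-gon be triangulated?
Using the Catalan number formula: C_n = C(2n, n) / (n+1)
C_11 = C(22, 11) / (11+1)
     = 705432 / 12
     = 58,786
Final answer: 58,786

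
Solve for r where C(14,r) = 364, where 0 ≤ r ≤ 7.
3

Working:
C(14,r) is increasing for 0 ≤ r ≤ 7. Stepping up (C(14,r+1) = C(14,r)·(14−r)/(r+1)): C(14,1) = 14, C(14,2) = 91, C(14,3) = 364 ✓. So r = 3.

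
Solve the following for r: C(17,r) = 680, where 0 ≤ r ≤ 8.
3

Solution: C(17,r) is increasing for 0 ≤ r ≤ 8. Stepping up (C(17,r+1) = C(17,r)·(17−r)/(r+1)): C(17,1) = 17, C(17,2) = 136, C(17,3) = 680 ✓. So r = 3.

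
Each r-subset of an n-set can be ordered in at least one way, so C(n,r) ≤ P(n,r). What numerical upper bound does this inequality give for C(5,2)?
P(5,2) = 5·4 = 20, so C(5,2) ≤ 20. (The bound is loose by a factor of 2! = 2: C(5,2) = 20/2 = 10.)
Final answer: 20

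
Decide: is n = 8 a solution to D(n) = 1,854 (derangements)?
No

Explanation: D(8) = (8-1)·[D(7) + D(6)] = 7·[1,854 + 265] = 14,833, which does not equal 1,854.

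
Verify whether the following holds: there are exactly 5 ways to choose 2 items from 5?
C(5,2) = 10 ≠ 5.

Answer: False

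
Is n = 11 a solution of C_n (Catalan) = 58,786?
Yes

Solution: C_11 = C(22,11)/(11+1) = 705,432/12 = 58,786, which equals 58,786.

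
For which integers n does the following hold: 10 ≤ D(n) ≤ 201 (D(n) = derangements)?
5

Explanation: Using D(n) = (n−1)[D(n−1) + D(n−2)] with D(1)=0, D(2)=1: D(4)=9; D(5)=44; D(6)=265. So valid n = 5.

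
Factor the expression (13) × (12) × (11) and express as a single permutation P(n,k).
P(13,3) = 13!/(10)!
Product of 3 consecutive descending integers starting at 13: P(13,3) = 13!/10! = 1,716.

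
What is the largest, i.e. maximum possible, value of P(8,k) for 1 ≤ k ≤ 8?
40,320

Explanation: P(8,k) increases in k, so maximum at k = 8: 8! = 40,320.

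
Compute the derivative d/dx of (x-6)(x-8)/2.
d/dx[(x-6)(x-8)] = (x-8) + (x-6) = 2x - 14. Dividing by 2 gives (2x - 14)/2.

Answer: (2x - 14)/2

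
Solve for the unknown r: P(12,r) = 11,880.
P(12,r) = 12·11·…·(12−r+1), a product of r factors. Multiplying down from 12: 12 = 12; 12·11 = 132; 12·11·10 = 1,320; 12·11·10·9 = 11,880 ✓ (4 factors). So r = 4.
Final answer: 4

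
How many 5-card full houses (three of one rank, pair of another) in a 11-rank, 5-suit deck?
11,000

Reasoning: Triple rank: 11. Triple suits: C(5,3)=10. Pair rank: 10. Pair suits: C(5,2)=10. Total: 11,000.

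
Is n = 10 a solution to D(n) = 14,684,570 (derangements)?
D(10) = (10-1)·[D(9) + D(8)] = 9·[133,496 + 14,833] = 1,334,961, which does not equal 14,684,570.

Answer: No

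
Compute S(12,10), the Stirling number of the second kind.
1,705

Using the Stirling recurrence: S(n,k) = k·S(n-1,k) + S(n-1,k-1)
S(12,10) = 10·S(11,10) + S(11,9)
         = 10·55 + 1155
         = 550 + 1155
         = 1,705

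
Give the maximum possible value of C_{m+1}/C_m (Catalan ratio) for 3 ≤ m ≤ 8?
17/5

C_{m+1}/C_m = 2(2m+1)/(m+2), which increases with m. Maximum at m = 8: 2·17/10 = 17/5.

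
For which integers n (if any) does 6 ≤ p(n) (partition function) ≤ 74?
Tabulating p(n) via p(n) = p(n−1) + p(n−2) − p(n−5) − p(n−7) + …: p(4)=5; p(5)=7; p(6)=11; p(7)=15; p(8)=22; p(9)=30; p(10)=42; p(11)=56; p(12)=77. So valid n = 5, 6, 7, 8, 9, 10, 11.
Final answer: 5, 6, 7, 8, 9, 10, 11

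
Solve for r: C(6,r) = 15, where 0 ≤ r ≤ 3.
2

Solution: C(6,r) is increasing for 0 ≤ r ≤ 3. Stepping up (C(6,r+1) = C(6,r)·(6−r)/(r+1)): C(6,1) = 6, C(6,2) = 15 ✓. So r = 2.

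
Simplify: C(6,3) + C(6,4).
35
By Pascal's identity: C(7,4) = 35.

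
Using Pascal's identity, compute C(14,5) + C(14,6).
5,005

Reasoning: C(14,5) + C(14,6) = C(15,6) = 5,005.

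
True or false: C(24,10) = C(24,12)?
C(24,10) = 1,961,256 but C(24,12) = 2,704,156; symmetry gives C(24,10) = C(24,14), not C(24,12).
Final answer: False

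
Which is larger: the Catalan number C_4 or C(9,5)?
C(9,5)
C_4 = C(8,4)/(4+1) = 70/5 = 14; C(9,5) = 126.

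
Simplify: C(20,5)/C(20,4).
16/5

Explanation: C(n,k+1)/C(n,k) = (n−k)/(k+1). Here (20−4)/(4+1) = 16/5 = 16/5.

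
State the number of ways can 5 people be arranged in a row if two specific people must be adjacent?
Treat pair as unit: (5-1)! arrangements × 2 internal orders = 48.
Final answer: 48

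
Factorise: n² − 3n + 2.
(n − 1)(n − 2)

Reasoning: Seek roots whose sum is 3 and product is 2: (1, 2). So n² − 3n + 2 = (n − 1)(n − 2).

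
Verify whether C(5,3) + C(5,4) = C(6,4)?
True

Pascal's identity: LHS = 10 + 5 = 15; RHS = C(6,4) = 15. Both sides agree, so the statement holds.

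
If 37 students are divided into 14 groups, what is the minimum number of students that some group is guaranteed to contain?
Pigeonhole: ⌈37/14⌉ = 3.
Final answer: 3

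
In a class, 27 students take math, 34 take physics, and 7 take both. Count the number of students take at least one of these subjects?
|A∪B| = |A|+|B|-|A∩B| = 27+34-7 = 54.
Final answer: 54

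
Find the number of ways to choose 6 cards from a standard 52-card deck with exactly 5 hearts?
13 hearts and 39 non-hearts: C(13,5) × C(39,1) = 1287 × 39 = 50,193.
Final answer: 50,193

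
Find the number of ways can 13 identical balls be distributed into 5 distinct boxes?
2,380

Working:
C(13+5-1, 5-1) = C(17, 4) = 2,380.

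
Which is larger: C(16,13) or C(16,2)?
C(16,13)=560, C(16,2)=120.

Answer: C(16,13)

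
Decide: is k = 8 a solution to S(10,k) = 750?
Yes

S(10,8) = 8·S(9,8) + S(9,7) = 8·36 + 462 = 750, which equals 750.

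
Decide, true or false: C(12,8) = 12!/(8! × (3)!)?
False

Reasoning: The correct denominator is 8!×4!, giving C(12,8) = 495; the stated RHS is 12!/(8!×3!) = 1,980 ≠ 495, so the statement does not hold.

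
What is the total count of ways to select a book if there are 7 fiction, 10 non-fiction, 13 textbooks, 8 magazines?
By the addition principle: 7 + 10 + 13 + 8 = 38.
Final answer: 38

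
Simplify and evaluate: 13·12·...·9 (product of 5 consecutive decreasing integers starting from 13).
154,440

Explanation: This is P(13,5) = 13!/(8)! = 154,440.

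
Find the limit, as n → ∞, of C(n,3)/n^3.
C(n,3) ≈ n^3/3! for large n. Limit = 1/3! = 1/6.
Final answer: 1/6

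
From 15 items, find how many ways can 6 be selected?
5,005

C(15,6) = 15! / (6! × (15-6)!)
         = 15! / (6! × 9!)
         = 5,005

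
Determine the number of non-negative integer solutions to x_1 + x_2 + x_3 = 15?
136

C(15+3-1, 3-1) = 136.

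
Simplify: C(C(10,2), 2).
990
C(10,2) = 45, then C(45, 2) = 990.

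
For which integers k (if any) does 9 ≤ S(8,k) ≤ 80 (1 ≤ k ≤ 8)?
7

Reasoning: S(8,1)=1; S(8,2)=127; S(8,3)=966; S(8,4)=1,701; S(8,5)=1,050; S(8,6)=266; S(8,7)=28; S(8,8)=1. So valid k = 7.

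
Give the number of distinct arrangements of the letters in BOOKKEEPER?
151,200

Word has 10 letters (B=1, O=2, K=2, E=3, P=1, R=1). Arrangements: 10!/Π(k!) = 151,200.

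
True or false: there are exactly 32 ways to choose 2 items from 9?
False

Explanation: C(9,2) = 36 ≠ 32.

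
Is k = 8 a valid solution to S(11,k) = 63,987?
No

Explanation: S(11,8) = 8·S(10,8) + S(10,7) = 8·750 + 5,880 = 11,880, which does not equal 63,987.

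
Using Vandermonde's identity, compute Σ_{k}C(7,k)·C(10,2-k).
= C(7+10,2) = C(17,2) = 136.

Answer: 136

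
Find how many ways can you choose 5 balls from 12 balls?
792

C(12,5) = 12! / (5! × (12-5)!)
         = 12! / (5! × 7!)
         = 792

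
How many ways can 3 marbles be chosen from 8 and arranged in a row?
336

Reasoning: P(8,3) = 8!/(8-3)! = 336.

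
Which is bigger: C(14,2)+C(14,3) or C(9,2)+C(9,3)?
C(14,2)+C(14,3)

Explanation: First=455, Second=120.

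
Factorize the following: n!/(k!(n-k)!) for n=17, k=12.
C(17,12) = 6,188

Explanation: This is the binomial coefficient C(17,12) = 6,188.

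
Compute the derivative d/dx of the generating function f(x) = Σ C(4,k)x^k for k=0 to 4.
Term-by-term differentiation gives Σ k·C(4,k)x^{k-1} for k=1 to 4.
Final answer: Σ k·C(4,k)x^(k-1) for k=1 to 4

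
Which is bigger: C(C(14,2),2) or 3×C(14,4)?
C(C(14,2),2)

Explanation: C(C(14,2),2)=4,095, 3×C(14,4)=3,003.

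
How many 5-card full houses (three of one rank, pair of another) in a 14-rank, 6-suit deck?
54,600

Explanation: Triple rank: 14. Triple suits: C(6,3)=20. Pair rank: 13. Pair suits: C(6,2)=15. Total: 54,600.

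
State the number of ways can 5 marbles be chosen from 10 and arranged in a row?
P(10,5) = 10!/(10-5)! = 30,240.

Answer: 30,240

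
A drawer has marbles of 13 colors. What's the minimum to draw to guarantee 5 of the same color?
Worst case: 4 of each = 52. One more: 53.

Answer: 53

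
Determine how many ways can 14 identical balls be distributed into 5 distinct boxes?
C(14+5-1, 5-1) = C(18, 4) = 3,060.

Answer: 3,060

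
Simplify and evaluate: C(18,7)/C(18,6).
12/7
C(n,k+1)/C(n,k) = (n−k)/(k+1). Here (18−6)/(6+1) = 12/7 = 12/7.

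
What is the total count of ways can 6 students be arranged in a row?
720

Arrangements of 6 distinct objects: 6! = 720.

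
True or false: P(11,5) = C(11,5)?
False

Reasoning: P(11,5) = 55,440 and C(11,5) = 462; P(n,r) = r! × C(n,r) so P > C whenever r ≥ 2.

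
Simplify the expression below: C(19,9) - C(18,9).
43,758

Solution: C(19,9) - C(18,9) = C(18,8) = 43,758.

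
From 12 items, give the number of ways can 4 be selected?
495

C(12,4) = 12! / (4! × (12-4)!)
         = 12! / (4! × 8!)
         = 495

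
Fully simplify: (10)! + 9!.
3,991,680

Reasoning: (10)! + 9! = (10)·9! + 9! = (10+1)·9! = 11·9! = 3,991,680.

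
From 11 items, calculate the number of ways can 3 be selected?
165

Explanation: C(11,3) = 11! / (3! × (11-3)!)
         = 11! / (3! × 8!)
         = 165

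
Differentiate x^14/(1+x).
(14x^13(1+x) - x^14)/(1+x)²

Quotient rule: [14x^{13}(1+x) - x^14]/(1+x)².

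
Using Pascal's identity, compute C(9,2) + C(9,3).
120

Explanation: C(9,2) + C(9,3) = C(10,3) = 120.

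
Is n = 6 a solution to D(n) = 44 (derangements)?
No

D(6) = (6-1)·[D(5) + D(4)] = 5·[44 + 9] = 265, which does not equal 44.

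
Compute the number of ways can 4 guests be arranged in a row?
24

Reasoning: Arrangements of 4 distinct objects: 4! = 24.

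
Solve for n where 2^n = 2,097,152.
21

2,097,152 = 1,024 × 1,024 × 2 = 2^10 × 2^10 × 2^1 = 2^21, so n = 21.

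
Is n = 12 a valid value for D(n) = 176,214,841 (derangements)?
Yes

Solution: D(12) = (12-1)·[D(11) + D(10)] = 11·[14,684,570 + 1,334,961] = 176,214,841, which equals 176,214,841.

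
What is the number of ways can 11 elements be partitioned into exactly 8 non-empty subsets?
11,880

Solution: This equals S(11,8), the Stirling number of the 2nd kind.
Using the Stirling recurrence: S(n,k) = k·S(n-1,k) + S(n-1,k-1)
S(11,8) = 8·S(10,8) + S(10,7)
         = 8·750 + 5880
         = 6000 + 5880
         = 11,880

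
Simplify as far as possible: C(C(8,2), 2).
378
C(8,2) = 28, then C(28, 2) = 378.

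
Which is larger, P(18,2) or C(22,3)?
P(18,2)=306, C(22,3)=1,540.

Answer: C(22,3)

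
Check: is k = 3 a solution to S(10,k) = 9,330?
Yes

Reasoning: S(10,3) = 3·S(9,3) + S(9,2) = 3·3,025 + 255 = 9,330, which equals 9,330.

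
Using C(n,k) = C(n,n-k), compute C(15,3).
455

Reasoning: C(15,3) = C(15,12) = 455.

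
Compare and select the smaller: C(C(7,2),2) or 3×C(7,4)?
3×C(7,4)

Working:
C(C(7,2),2)=210, 3×C(7,4)=105.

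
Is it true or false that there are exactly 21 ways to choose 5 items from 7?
C(7,5) = 21.
Final answer: True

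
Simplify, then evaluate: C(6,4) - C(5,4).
10

Solution: C(6,4) - C(5,4) = C(5,3) = 10.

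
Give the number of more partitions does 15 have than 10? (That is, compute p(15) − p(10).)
134

Solution: Pentagonal recurrence p(n) = p(n−1) + p(n−2) − p(n−5) − p(n−7) + …: p(15) = p(14) + p(13) − p(10) − p(8) + p(3) + p(0) = 135 + 101 − 42 − 22 + 3 + 1 = 176.
p(10) = p(9) + p(8) − p(5) − p(3) = 30 + 22 − 7 − 3 = 42.
Difference = 176 − 42 = 134.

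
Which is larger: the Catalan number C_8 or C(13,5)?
C_8 = C(16,8)/(8+1) = 12,870/9 = 1,430; C(13,5) = 1,287.

Answer: C_8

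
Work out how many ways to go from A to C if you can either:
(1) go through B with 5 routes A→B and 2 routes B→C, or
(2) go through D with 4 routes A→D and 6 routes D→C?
34

Route via B: 5×2=10. Route via D: 4×6=24. Total: 34.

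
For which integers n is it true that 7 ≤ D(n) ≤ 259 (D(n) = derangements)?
Using D(n) = (n−1)[D(n−1) + D(n−2)] with D(1)=0, D(2)=1: D(3)=2; D(4)=9; D(5)=44; D(6)=265. So valid n = 4, 5.

Answer: 4, 5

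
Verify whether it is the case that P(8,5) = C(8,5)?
False

P(8,5) = 6,720 but C(8,5) = 56; they differ by a factor of 5! = 120, so the statement does not hold.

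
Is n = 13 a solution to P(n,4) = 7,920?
No
P(13,4) = 13·12·11·10 = 17,160, which does not equal 7,920.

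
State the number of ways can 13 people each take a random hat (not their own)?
2,290,792,932

Reasoning: Using D(n) = (n-1)[D(n-1) + D(n-2)]:
D(13) = (13-1) × [D(12) + D(11)]
      = 12 × [176214841 + 14684570]
      = 12 × 190899411
      = 2,290,792,932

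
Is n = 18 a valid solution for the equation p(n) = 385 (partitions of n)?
Yes
Pentagonal recurrence p(n) = p(n−1) + p(n−2) − p(n−5) − p(n−7) + …: p(18) = p(17) + p(16) − p(13) − p(11) + p(6) + p(3) = 297 + 231 − 101 − 56 + 11 + 3 = 385, which equals 385.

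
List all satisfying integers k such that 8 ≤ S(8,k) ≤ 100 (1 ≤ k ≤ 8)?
7

Explanation: S(8,1)=1; S(8,2)=127; S(8,3)=966; S(8,4)=1,701; S(8,5)=1,050; S(8,6)=266; S(8,7)=28; S(8,8)=1. So valid k = 7.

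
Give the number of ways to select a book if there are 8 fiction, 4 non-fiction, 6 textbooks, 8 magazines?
By the addition principle: 8 + 4 + 6 + 8 = 26.

Answer: 26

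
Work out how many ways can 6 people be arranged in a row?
Arrangements of 6 distinct objects: 6! = 720.
Final answer: 720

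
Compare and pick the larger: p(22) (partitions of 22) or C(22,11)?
C(22,11)

Solution: Pentagonal recurrence p(n) = p(n−1) + p(n−2) − p(n−5) − p(n−7) + …: p(22) = p(21) + p(20) − p(17) − p(15) + p(10) + p(7) − p(0) = 792 + 627 − 297 − 176 + 42 + 15 − 1 = 1,002; C(22,11) = 705,432.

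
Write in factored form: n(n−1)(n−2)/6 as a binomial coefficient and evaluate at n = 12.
C(n,3); C(12,3) = 220

Reasoning: n(n−1)(n−2)/6 = n!/(3!(n−3)!) = C(n,3). At n = 12: C(12,3) = 220.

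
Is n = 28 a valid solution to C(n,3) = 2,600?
No

Solution: C(28,3) = 28·27·26/3! = 19,656/6 = 3,276, which does not equal 2,600.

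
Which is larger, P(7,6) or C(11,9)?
P(7,6)

Reasoning: P(7,6)=5,040, C(11,9)=55.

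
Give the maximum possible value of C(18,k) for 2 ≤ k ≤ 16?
48,620

Reasoning: C(18,k) is maximised at the centre of the row: C(18,9) = 48,620.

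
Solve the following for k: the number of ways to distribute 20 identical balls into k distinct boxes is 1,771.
4

Explanation: Stars and bars: the count is C(20+k−1, k−1), increasing in k. k=2: C(21,1) = 21, k=3: C(22,2) = 231, k=4: C(23,3) = 1,771 ✓. So k = 4.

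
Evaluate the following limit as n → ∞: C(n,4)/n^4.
C(n,4) ≈ n^4/4! for large n. Limit = 1/4! = 1/24.
Final answer: 1/24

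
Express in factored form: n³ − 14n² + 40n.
n(n − 4)(n − 10)

Reasoning: n³ − 14n² + 40n = n(n² − 14n + 40) = n(n − 4)(n − 10).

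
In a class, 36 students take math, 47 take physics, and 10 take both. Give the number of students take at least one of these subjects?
73

Working:
|A∪B| = |A|+|B|-|A∩B| = 36+47-10 = 73.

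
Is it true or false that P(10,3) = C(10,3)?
False

Reasoning: P(10,3) = 720 but C(10,3) = 120; they differ by a factor of 3! = 6, so the statement does not hold.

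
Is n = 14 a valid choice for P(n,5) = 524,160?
No

Solution: P(14,5) = 14·13·12·11·10 = 240,240, which does not equal 524,160.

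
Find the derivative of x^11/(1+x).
Quotient rule: [11x^{10}(1+x) - x^11]/(1+x)².

Answer: (11x^10(1+x) - x^11)/(1+x)²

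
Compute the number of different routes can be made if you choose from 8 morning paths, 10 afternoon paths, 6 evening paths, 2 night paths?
960

Solution: By the multiplication principle: 8 × 10 × 6 × 2 = 960.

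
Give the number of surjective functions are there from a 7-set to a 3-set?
1,806

Working:
Onto functions = 3! × S(7,3)
First compute S(7,3) via recurrence:
Using the Stirling recurrence: S(n,k) = k·S(n-1,k) + S(n-1,k-1)
S(7,3) = 3·S(6,3) + S(6,2)
         = 3·90 + 31
         = 270 + 31
         = 301
Then: 6 × 301 = 1,806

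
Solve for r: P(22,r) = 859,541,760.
7

Working:
P(22,r) = 22·21·…·(22−r+1), a product of r factors. Multiplying down from 22: 22 = 22; 22·21 = 462; 22·21·20 = 9,240; 22·21·20·19 = 175,560; 22·21·20·19·18 = 3,160,080; 22·21·20·19·18·17 = 53,721,360; 22·21·20·19·18·17·16 = 859,541,760 ✓ (7 factors). So r = 7.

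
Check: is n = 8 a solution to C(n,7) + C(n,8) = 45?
C(8,7) + C(8,8) = 8 + 1 = 9, which does not equal 45.
Final answer: No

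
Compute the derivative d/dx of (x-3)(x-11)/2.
(2x - 14)/2

Solution: d/dx[(x-3)(x-11)] = (x-11) + (x-3) = 2x - 14. Dividing by 2 gives (2x - 14)/2.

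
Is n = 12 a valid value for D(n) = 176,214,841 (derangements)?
D(12) = (12-1)·[D(11) + D(10)] = 11·[14,684,570 + 1,334,961] = 176,214,841, which equals 176,214,841.

Answer: Yes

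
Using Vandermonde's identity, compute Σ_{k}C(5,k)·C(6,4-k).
= C(5+6,4) = C(11,4) = 330.
Final answer: 330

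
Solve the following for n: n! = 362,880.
9

Explanation: n! is strictly increasing. 7! = 5,040, 8! = 40,320, 9! = 362,880 ✓. So n = 9.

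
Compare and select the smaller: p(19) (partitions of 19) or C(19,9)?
p(19)

Working:
Pentagonal recurrence p(n) = p(n−1) + p(n−2) − p(n−5) − p(n−7) + …: p(19) = p(18) + p(17) − p(14) − p(12) + p(7) + p(4) = 385 + 297 − 135 − 77 + 15 + 5 = 490; C(19,9) = 92,378.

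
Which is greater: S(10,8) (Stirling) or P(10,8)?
P(10,8)
S(10,8) = 8·S(9,8) + S(9,7) = 8·36 + 462 = 750; P(10,8) = 1,814,400.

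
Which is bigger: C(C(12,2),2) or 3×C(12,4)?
C(C(12,2),2)

Explanation: C(C(12,2),2)=2,145, 3×C(12,4)=1,485.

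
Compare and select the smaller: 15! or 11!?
11!

Solution: 15!=1,307,674,368,000, 11!=39,916,800. 15! > 11!.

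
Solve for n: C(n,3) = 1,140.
C(n,3) = n(n−1)(n−2)/3! is increasing in n, and n(n−1)(n−2) = 3!·1,140 = 6,840 ≈ (n−1)^3 gives n ≈ 20.0. Check: C(18,3) = 816, C(19,3) = 969, C(20,3) = 1,140 ✓. So n = 20.

Answer: 20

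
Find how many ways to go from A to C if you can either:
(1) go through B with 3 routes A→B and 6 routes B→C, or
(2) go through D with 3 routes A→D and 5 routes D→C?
33

Explanation: Route via B: 3×6=18. Route via D: 3×5=15. Total: 33.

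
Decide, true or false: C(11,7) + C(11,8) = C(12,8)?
True

Working:
Pascal's identity: LHS = 330 + 165 = 495; RHS = C(12,8) = 495. Both sides agree, so the statement holds.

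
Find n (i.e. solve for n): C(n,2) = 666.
37

Solution: C(n,2) = n(n−1)/2! is increasing in n, and n(n−1) = 2!·666 = 1,332 ≈ (n−0.5)^2 gives n ≈ 37.0. Check: C(35,2) = 595, C(36,2) = 630, C(37,2) = 666 ✓. So n = 37.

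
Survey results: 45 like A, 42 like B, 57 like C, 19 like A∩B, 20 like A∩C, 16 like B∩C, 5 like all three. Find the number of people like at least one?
94
|A∪B∪C| = 45+42+57-19-20-16+5 = 94.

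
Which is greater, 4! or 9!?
4!=24, 9!=362,880. 9! > 4!.
Final answer: 9!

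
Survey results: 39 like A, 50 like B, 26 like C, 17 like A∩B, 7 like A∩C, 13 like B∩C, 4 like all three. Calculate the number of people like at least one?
82

Working:
|A∪B∪C| = 39+50+26-17-7-13+4 = 82.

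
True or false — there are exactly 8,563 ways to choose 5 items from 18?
False

Reasoning: C(18,5) = 8,568 ≠ 8563.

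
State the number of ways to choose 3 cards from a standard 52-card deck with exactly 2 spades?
3,042
13 spades and 39 non-spades: C(13,2) × C(39,1) = 78 × 39 = 3,042.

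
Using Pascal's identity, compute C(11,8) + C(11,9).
220

Reasoning: C(11,8) + C(11,9) = C(12,9) = 220.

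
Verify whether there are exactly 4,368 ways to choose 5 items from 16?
C(16,5) = 4,368.

Answer: True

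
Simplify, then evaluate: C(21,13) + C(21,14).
By Pascal's identity: C(22,14) = 319,770.

Answer: 319,770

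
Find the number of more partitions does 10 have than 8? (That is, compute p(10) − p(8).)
20

Pentagonal recurrence p(n) = p(n−1) + p(n−2) − p(n−5) − p(n−7) + …: p(10) = p(9) + p(8) − p(5) − p(3) = 30 + 22 − 7 − 3 = 42.
p(8) = p(7) + p(6) − p(3) − p(1) = 15 + 11 − 3 − 1 = 22.
Difference = 42 − 22 = 20.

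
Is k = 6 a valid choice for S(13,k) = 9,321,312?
Yes

Explanation: S(13,6) = 6·S(12,6) + S(12,5) = 6·1,323,652 + 1,379,400 = 9,321,312, which equals 9,321,312.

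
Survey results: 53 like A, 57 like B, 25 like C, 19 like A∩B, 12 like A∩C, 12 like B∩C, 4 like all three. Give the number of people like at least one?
96

Explanation: |A∪B∪C| = 53+57+25-19-12-12+4 = 96.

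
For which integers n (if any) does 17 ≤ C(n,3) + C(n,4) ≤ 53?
6

Solution: C(5,3)+C(5,4)=15; C(6,3)+C(6,4)=35; C(7,3)+C(7,4)=70. So valid n = 6.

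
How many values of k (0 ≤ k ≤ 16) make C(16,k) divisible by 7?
8

Working:
Checking C(16,k) mod 7 for k = 0..16: divisible at k = 3, 4, 5, 6, 10, 11, 12, 13. That's 8 values.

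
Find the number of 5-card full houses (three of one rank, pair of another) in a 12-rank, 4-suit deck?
3,168

Explanation: Triple rank: 12. Triple suits: C(4,3)=4. Pair rank: 11. Pair suits: C(4,2)=6. Total: 3,168.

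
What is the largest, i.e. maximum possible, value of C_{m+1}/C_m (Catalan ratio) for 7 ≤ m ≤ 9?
38/11

C_{m+1}/C_m = 2(2m+1)/(m+2), which increases with m. Maximum at m = 9: 2·19/11 = 38/11.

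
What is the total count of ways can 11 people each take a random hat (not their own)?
14,684,570

Solution: Using D(n) = (n-1)[D(n-1) + D(n-2)]:
D(11) = (11-1) × [D(10) + D(9)]
      = 10 × [1334961 + 133496]
      = 10 × 1468457
      = 14,684,570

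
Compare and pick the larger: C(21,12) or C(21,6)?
C(21,12)

Solution: C(21,12)=293,930, C(21,6)=54,264.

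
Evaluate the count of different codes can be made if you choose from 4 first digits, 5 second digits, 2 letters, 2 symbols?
80

Explanation: By the multiplication principle: 4 × 5 × 2 × 2 = 80.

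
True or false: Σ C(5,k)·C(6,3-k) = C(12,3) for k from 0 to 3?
False

Reasoning: Vandermonde's identity gives C(11,3) = 165; RHS C(12,3) = 220.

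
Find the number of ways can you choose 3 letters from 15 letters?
455

C(15,3) = 15! / (3! × (15-3)!)
         = 15! / (3! × 12!)
         = 455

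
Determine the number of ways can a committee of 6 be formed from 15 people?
5,005

Explanation: C(15,6) = 15! / (6! × (15-6)!)
         = 15! / (6! × 9!)
         = 5,005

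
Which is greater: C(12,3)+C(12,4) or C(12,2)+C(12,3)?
First=715, Second=286.

Answer: C(12,3)+C(12,4)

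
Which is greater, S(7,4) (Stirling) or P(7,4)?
P(7,4)

Reasoning: S(7,4) = 4·S(6,4) + S(6,3) = 4·65 + 90 = 350; P(7,4) = 840.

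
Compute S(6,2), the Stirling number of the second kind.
31

Using the Stirling recurrence: S(n,k) = k·S(n-1,k) + S(n-1,k-1)
S(6,2) = 2·S(5,2) + S(5,1)
         = 2·15 + 1
         = 30 + 1
         = 31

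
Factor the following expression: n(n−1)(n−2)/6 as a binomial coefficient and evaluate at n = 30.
C(n,3); C(30,3) = 4,060

Solution: n(n−1)(n−2)/6 = n!/(3!(n−3)!) = C(n,3). At n = 30: C(30,3) = 4,060.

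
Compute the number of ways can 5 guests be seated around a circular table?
24

Circular arrangements: (5-1)! = 24.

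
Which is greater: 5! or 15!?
15!

Reasoning: 5!=120, 15!=1,307,674,368,000. 15! > 5!.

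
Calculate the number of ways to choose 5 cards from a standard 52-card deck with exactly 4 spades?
27,885

Solution: 13 spades and 39 non-spades: C(13,4) × C(39,1) = 715 × 39 = 27,885.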